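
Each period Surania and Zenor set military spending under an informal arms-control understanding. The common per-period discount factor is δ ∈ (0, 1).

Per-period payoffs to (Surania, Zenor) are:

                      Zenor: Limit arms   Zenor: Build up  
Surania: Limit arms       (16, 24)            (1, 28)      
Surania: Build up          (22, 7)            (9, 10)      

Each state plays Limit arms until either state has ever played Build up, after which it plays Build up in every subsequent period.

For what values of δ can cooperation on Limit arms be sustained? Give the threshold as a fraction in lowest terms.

Surania's threshold: (22−16)/(22−9) = 6/13.
Zenor's threshold: (28−24)/(28−10) = 2/9.
6/13 > 2/9, so Surania binds and δ* = 6/13.

6/13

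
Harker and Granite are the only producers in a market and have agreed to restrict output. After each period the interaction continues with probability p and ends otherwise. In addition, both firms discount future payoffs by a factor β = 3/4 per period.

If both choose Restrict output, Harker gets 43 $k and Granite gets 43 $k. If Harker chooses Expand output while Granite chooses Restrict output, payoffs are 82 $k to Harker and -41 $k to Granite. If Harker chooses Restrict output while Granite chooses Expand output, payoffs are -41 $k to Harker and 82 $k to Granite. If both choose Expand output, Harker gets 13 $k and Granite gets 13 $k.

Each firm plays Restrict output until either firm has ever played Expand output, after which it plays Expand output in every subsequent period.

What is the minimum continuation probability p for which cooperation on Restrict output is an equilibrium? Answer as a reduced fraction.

With continuation probability p and discount β, the effective per-period discount factor is βp.
Grim-trigger IC: βp ≥ (82−43)/(82−13) = 13/23.
So p ≥ (13/23)/(3/4) = 52/69.

52/69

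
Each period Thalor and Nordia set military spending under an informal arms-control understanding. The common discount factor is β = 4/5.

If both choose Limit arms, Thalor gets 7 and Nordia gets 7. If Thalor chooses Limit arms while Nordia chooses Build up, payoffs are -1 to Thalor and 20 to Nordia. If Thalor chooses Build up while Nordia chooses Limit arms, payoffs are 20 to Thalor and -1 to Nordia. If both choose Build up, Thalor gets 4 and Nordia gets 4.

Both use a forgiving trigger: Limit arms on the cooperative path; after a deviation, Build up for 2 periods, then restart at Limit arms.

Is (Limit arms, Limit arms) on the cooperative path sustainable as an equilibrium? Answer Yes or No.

No

A one-shot deviation gives 20 now, then 4 for 2 periods, then back to 7.
Gain from deviating: (20−7) today; loss: (7−4) in each of the next 2 periods.
No-deviation condition: (7−4)(β+…+β^2) ≥ 20−7, i.e. β+…+β^2 ≥ 13/3.
At β = 4/5: β+…+β^2 = 1.4400 < 4.3333.
So cooperation is not sustainable.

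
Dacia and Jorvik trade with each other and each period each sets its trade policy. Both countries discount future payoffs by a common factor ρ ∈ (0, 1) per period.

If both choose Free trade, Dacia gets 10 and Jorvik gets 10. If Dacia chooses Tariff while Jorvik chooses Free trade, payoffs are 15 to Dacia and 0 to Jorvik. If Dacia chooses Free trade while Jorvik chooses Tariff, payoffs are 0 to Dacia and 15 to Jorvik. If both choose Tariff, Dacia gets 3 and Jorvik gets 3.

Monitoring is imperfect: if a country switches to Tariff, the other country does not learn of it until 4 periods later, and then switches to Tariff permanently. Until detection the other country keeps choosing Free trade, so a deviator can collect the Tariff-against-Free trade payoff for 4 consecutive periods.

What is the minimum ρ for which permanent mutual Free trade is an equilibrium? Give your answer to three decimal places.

Deviating for the 4 undetected periods gains 15−10 = 5 per period over cooperation, then loses 10−3 = 7 per period forever once punishment starts.
Gain: 5(1 + ρ + … + ρ^3); loss: 7·ρ^4/(1−ρ).
No profitable deviation ⇔ 5(1−ρ^4) ≤ 7·ρ^4, i.e. ρ^4 ≥ 5/(5+7) = 5/12.
Hence ρ ≥ (5/12)^(1/4) ≈ 0.803.

0.803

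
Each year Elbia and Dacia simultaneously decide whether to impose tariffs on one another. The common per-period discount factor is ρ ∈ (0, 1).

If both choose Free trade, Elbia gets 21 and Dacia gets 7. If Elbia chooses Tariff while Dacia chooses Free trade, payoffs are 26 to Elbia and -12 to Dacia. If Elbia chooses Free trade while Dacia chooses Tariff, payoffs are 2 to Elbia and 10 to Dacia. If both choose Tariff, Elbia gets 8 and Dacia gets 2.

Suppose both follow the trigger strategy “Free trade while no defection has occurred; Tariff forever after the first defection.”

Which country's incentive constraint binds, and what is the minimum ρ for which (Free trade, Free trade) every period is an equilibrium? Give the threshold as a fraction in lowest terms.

Dacia; ρ ≥ 3/8

Elbia: cooperation gives 21 each period; deviation gives 26 once then 8 forever.
  21/(1−ρ) ≥ 26 + 8ρ/(1−ρ) ⇒ ρ ≥ 5/18.
Dacia: cooperation gives 7 each period; deviation gives 10 once then 2 forever.
  ρ ≥ 3/8.
Both must hold, so the binding constraint is Dacia's: ρ ≥ 3/8.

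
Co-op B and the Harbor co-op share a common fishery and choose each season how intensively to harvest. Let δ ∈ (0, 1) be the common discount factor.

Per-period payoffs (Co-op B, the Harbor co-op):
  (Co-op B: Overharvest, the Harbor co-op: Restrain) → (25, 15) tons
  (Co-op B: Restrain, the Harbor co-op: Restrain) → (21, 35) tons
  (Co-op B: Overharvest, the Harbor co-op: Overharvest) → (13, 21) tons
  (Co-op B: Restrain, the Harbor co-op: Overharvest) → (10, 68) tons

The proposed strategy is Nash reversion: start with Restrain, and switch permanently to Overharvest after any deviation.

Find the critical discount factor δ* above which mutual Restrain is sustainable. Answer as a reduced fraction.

33/47

Co-op B: cooperation gives 21 each period; deviation gives 25 once then 13 forever.
  21/(1−δ) ≥ 25 + 13δ/(1−δ) ⇒ δ ≥ 4/12 = 1/3.
the Harbor co-op: cooperation gives 35 each period; deviation gives 68 once then 21 forever.
  δ ≥ 33/47.
Both must hold, so the binding constraint is the Harbor co-op's: δ ≥ 33/47.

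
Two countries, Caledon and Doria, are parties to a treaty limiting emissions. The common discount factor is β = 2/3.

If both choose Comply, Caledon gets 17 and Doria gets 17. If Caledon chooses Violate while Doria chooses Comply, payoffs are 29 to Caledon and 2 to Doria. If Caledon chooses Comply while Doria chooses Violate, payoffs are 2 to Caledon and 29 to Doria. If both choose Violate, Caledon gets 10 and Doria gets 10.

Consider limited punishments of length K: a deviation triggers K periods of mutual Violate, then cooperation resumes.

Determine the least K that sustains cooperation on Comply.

5

Need Σ_{k=1}^{K} β^k ≥ (29−17)/(17−10) = 1.7143 at β = 2/3.
At K = 4 the sum is 1.6049 < 1.7143; at K = 5 it is 1.7366 ≥ 1.7143.
So the minimum punishment length is K = 5.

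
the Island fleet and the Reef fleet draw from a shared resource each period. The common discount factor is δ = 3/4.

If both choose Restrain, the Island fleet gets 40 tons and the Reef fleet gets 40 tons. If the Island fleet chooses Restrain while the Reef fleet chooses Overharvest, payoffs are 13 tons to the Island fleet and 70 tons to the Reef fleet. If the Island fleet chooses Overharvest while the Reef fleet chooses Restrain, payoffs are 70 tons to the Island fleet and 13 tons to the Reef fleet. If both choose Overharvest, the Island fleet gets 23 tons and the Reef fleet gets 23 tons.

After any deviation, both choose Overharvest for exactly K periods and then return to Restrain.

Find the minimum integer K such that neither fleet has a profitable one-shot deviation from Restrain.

IC: δ(1−δ^K)/(1−δ) ≥ (70−40)/(40−23) = 30/17.
With δ = 3/4: need 1 − δ^K ≥ 30/17·(1−3/4)/(3/4), i.e. δ^K ≤ 0.4118.
Since (3/4)^3 = 0.4219 and (3/4)^4 = 0.3164, the smallest such K is 4.

4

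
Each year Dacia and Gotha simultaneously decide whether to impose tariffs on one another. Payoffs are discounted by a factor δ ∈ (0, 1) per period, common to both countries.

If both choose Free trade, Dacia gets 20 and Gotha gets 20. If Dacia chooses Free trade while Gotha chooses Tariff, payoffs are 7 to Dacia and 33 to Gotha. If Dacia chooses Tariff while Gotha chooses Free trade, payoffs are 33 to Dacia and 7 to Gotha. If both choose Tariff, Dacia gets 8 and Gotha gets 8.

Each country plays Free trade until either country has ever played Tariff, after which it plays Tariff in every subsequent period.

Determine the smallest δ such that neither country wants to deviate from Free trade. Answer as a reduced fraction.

One-period gain from deviating is 33 − 20 = 13. The loss is 20 − 8 = 12 in every subsequent period, with present value 12·δ/(1−δ).
Deviation is unprofitable when 12·δ/(1−δ) ≥ 13, i.e. δ/(1−δ) ≥ 13/12.
Equivalently δ ≥ 13/(13+12) = 13/25.

13/25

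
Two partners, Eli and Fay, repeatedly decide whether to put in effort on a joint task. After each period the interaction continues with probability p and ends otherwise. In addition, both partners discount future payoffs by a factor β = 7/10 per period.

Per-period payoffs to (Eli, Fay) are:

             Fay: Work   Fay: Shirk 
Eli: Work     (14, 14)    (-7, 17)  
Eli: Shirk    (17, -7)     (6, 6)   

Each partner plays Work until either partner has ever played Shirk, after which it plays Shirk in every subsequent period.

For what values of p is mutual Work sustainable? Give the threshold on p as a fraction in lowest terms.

With continuation probability p and discount β, the effective per-period discount factor is βp.
Grim-trigger IC: βp ≥ (17−14)/(17−6) = 3/11.
So p ≥ (3/11)/(7/10) = 30/77.

30/77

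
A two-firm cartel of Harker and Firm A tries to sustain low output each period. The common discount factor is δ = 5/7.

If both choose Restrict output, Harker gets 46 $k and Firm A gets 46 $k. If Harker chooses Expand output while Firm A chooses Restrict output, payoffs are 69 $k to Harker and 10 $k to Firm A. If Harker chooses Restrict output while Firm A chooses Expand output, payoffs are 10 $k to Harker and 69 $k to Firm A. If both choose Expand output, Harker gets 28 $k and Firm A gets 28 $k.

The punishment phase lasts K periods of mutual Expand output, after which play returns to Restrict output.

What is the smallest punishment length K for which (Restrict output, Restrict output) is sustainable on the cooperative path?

3

Need Σ_{k=1}^{K} δ^k ≥ (69−46)/(46−28) = 1.2778 at δ = 5/7.
At K = 2 the sum is 1.2245 < 1.2778; at K = 3 it is 1.5889 ≥ 1.2778.
So the minimum punishment length is K = 3.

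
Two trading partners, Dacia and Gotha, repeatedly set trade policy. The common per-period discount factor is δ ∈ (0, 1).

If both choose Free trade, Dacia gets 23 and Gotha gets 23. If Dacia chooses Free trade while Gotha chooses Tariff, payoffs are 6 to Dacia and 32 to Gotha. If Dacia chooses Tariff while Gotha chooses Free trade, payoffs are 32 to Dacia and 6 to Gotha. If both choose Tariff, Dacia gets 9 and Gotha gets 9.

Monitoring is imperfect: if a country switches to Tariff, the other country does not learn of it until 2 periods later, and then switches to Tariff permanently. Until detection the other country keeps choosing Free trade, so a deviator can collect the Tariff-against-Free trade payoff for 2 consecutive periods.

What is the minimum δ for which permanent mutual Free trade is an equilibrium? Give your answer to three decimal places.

A deviator earns 32 for 2 periods, then 9 forever; cooperating earns 23 forever. Multiplying the IC by (1−δ):
23 ≥ 32(1−δ^2) + 9δ^2, so 23·δ^2 ≥ 9 and δ^2 ≥ 9/23.
δ ≥ (9/23)^(1/2) ≈ 0.626.

0.626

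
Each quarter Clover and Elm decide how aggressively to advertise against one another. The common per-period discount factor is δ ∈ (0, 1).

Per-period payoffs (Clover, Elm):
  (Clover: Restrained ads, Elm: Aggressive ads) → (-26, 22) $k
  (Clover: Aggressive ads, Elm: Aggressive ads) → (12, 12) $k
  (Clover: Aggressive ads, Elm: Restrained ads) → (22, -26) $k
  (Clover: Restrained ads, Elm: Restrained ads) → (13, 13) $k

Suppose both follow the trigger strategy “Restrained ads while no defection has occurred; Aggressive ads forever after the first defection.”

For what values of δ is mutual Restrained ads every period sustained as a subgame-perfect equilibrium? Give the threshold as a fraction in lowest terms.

Under grim trigger the critical discount factor is (T−C)/(T−P) with T = 22, C = 13, P = 12.
δ* = (22−13)/(22−12) = 9/10.

9/10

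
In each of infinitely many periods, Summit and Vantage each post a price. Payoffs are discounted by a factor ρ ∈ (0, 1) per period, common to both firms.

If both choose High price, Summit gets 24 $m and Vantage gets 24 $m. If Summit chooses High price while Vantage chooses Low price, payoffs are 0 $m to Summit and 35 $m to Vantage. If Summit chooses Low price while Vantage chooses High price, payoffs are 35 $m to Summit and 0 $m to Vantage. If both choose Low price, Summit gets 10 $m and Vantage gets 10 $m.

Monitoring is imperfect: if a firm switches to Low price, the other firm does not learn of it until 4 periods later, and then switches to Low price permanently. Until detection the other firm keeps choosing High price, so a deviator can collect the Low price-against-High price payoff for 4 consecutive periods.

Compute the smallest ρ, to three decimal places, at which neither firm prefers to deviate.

0.814

A deviator earns 35 for 4 periods, then 10 forever; cooperating earns 24 forever. Multiplying the IC by (1−ρ):
24 ≥ 35(1−ρ^4) + 10ρ^4, so 25·ρ^4 ≥ 11 and ρ^4 ≥ 11/25.
ρ ≥ (11/25)^(1/4) ≈ 0.814.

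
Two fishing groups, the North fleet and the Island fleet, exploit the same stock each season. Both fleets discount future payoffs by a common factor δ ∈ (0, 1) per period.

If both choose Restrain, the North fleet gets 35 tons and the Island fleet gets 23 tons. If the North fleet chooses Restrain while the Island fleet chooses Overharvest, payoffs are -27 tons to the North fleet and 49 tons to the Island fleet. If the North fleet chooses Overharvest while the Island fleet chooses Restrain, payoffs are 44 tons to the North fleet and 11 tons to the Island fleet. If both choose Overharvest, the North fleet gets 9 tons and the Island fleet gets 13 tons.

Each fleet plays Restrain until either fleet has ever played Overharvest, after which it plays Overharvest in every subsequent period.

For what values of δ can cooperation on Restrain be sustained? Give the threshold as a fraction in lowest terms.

the North fleet's threshold: (44−35)/(44−9) = 9/35.
the Island fleet's threshold: (49−23)/(49−13) = 13/18.
9/35 < 13/18, so the Island fleet binds and δ* = 13/18.

13/18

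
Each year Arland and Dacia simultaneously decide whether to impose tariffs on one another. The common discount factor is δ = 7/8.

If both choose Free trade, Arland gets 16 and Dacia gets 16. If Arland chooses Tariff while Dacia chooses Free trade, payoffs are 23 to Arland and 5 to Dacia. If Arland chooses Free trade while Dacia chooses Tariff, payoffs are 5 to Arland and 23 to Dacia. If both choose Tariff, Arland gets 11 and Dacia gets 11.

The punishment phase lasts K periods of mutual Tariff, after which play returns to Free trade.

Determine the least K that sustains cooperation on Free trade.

No profitable deviation requires (16−11)(δ+…+δ^K) ≥ 23−16, i.e. δ+…+δ^K ≥ 7/5 ≈ 1.4000.
With δ = 7/8, the partial sums are K=1: 0.8750, K=2: 1.6406.
K = 2 is the first length at which the sum reaches 1.4000.

2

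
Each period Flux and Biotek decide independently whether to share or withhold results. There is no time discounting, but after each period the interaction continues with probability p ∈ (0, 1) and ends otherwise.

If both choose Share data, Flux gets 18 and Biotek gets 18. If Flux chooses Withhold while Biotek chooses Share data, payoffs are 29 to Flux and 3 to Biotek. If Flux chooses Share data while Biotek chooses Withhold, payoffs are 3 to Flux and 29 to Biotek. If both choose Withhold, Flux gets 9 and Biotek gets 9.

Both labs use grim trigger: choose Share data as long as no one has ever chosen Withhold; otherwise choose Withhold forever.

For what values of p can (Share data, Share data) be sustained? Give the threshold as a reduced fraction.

Expected cooperation value is 18 + p·18 + p²·18 + … = 18/(1−p); deviation gives 29 + p·9/(1−p).
18 ≥ 29(1−p) + 9p ⇒ 20p ≥ 11 ⇒ p ≥ 11/20.

11/20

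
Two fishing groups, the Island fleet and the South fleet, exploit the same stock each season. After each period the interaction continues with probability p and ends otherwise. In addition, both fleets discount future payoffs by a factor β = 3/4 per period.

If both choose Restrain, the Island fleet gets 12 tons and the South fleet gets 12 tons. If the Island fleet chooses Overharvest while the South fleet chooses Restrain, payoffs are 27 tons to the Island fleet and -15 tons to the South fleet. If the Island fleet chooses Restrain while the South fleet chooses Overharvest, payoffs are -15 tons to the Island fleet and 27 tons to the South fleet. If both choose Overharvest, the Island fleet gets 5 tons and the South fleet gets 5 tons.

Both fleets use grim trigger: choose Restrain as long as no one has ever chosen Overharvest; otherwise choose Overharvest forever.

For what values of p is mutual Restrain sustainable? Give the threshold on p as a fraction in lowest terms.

Expected continuation weight on next period's payoff is β·p = 3/4·p, which plays the role of the discount factor.
Cooperation requires 3/4·p ≥ (27−12)/(27−5) = 15/22, hence p ≥ 10/11.

10/11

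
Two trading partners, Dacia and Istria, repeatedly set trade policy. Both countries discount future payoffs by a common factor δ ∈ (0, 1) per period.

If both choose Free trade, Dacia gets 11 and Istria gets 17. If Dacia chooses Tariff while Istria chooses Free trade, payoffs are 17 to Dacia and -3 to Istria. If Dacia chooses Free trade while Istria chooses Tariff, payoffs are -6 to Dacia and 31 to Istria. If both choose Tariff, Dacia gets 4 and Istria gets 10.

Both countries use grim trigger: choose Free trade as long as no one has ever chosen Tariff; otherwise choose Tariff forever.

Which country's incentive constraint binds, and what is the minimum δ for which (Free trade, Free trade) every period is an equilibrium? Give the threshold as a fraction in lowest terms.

Istria; δ ≥ 2/3

Dacia's threshold: (17−11)/(17−4) = 6/13.
Istria's threshold: (31−17)/(31−10) = 2/3.
6/13 < 2/3, so Istria binds and δ* = 2/3.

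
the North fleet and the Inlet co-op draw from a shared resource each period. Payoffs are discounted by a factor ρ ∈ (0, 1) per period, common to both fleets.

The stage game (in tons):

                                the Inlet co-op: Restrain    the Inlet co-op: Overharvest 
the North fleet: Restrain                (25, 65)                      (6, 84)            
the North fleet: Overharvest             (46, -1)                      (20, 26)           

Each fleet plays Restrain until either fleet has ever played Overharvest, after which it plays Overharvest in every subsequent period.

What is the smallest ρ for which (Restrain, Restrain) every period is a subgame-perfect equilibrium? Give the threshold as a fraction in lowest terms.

the North fleet's threshold: (46−25)/(46−20) = 21/26.
the Inlet co-op's threshold: (84−65)/(84−26) = 19/58.
21/26 > 19/58, so the North fleet binds and ρ* = 21/26.

21/26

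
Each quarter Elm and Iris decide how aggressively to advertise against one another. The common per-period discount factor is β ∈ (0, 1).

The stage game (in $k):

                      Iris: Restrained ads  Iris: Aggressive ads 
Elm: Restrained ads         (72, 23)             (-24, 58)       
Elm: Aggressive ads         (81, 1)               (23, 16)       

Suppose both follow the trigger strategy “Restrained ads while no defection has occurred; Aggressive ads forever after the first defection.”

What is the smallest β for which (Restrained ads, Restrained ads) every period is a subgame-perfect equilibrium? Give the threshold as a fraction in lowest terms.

5/6

For Elm: deviation gain 81−72 = 9, per-period punishment loss 72−23 = 49. IC gives β ≥ 9/58.
For Iris: gain 35, loss 7 per period, so β ≥ 35/42 = 5/6.
The tighter constraint is Iris's, so cooperation needs β ≥ 5/6.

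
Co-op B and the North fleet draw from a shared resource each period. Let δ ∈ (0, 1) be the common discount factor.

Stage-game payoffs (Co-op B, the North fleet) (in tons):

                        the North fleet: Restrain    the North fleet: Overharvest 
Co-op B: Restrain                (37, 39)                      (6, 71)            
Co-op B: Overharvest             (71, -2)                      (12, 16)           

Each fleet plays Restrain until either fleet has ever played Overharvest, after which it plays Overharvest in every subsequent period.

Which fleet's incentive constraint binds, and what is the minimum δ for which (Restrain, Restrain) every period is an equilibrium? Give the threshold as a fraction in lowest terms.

Co-op B: cooperation gives 37 each period; deviation gives 71 once then 12 forever.
  37/(1−δ) ≥ 71 + 12δ/(1−δ) ⇒ δ ≥ 34/59.
the North fleet: cooperation gives 39 each period; deviation gives 71 once then 16 forever.
  δ ≥ 32/55.
Both must hold, so the binding constraint is the North fleet's: δ ≥ 32/55.

the North fleet; δ ≥ 32/55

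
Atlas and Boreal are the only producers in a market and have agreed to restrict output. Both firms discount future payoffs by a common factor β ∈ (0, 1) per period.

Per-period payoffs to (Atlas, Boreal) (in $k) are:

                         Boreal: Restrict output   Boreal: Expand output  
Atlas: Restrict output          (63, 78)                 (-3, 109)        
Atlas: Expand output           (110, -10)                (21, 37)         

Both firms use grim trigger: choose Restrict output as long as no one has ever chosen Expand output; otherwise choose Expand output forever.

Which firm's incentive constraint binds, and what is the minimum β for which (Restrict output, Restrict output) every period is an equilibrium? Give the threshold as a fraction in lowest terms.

Atlas: cooperation gives 63 each period; deviation gives 110 once then 21 forever.
  63/(1−β) ≥ 110 + 21β/(1−β) ⇒ β ≥ 47/89.
Boreal: cooperation gives 78 each period; deviation gives 109 once then 37 forever.
  β ≥ 31/72.
Both must hold, so the binding constraint is Atlas's: β ≥ 47/89.

Atlas; β ≥ 47/89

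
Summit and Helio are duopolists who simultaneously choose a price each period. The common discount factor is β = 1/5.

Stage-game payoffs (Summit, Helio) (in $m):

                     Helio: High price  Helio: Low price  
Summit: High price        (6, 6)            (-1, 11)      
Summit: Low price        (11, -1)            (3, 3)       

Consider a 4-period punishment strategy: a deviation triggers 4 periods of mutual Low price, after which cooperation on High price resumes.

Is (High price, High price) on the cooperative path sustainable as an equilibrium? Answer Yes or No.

IC: β+…+β^4 ≥ (11−6)/(6−3) = 5/3.
At β = 1/5: partial sum = 0.2496 < 1.6667. Cooperation not sustainable.

No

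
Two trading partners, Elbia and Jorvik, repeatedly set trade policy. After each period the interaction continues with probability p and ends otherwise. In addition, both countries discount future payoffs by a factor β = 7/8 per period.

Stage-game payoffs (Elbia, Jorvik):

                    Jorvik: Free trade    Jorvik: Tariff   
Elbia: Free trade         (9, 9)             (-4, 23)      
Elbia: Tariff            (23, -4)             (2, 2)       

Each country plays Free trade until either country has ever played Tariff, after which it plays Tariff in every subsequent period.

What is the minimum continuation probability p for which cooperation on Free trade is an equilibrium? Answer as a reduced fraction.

16/21

With continuation probability p and discount β, the effective per-period discount factor is βp.
Grim-trigger IC: βp ≥ (23−9)/(23−2) = 2/3.
So p ≥ (2/3)/(7/8) = 16/21.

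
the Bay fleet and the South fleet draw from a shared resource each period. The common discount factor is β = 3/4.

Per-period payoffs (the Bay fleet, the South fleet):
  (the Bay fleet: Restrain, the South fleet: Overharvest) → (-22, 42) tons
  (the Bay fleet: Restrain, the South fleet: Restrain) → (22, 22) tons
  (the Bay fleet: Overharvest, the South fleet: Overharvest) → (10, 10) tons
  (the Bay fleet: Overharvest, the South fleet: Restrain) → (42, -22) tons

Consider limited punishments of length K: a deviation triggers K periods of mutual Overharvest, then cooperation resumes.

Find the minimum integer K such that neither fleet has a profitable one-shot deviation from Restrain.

IC: β(1−β^K)/(1−β) ≥ (42−22)/(22−10) = 5/3.
With β = 3/4: need 1 − β^K ≥ 5/3·(1−3/4)/(3/4), i.e. β^K ≤ 0.4444.
Since (3/4)^2 = 0.5625 and (3/4)^3 = 0.4219, the smallest such K is 3.

3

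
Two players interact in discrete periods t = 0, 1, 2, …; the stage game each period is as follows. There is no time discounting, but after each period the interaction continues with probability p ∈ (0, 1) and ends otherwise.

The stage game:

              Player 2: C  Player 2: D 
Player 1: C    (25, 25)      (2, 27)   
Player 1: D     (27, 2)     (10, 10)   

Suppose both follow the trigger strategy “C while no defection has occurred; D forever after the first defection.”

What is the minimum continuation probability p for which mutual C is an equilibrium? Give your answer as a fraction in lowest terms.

Expected cooperation value is 25 + p·25 + p²·25 + … = 25/(1−p); deviation gives 27 + p·10/(1−p).
25 ≥ 27(1−p) + 10p ⇒ 17p ≥ 2 ⇒ p ≥ 2/17.

2/17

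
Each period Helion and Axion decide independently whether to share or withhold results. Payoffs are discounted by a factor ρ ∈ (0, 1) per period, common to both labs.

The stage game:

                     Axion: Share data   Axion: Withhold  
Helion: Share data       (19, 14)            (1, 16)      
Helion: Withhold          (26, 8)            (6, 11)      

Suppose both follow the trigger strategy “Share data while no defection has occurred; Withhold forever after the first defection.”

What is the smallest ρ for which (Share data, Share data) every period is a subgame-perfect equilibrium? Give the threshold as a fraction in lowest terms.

2/5

For Helion: deviation gain 26−19 = 7, per-period punishment loss 19−6 = 13. IC gives ρ ≥ 7/20.
For Axion: gain 2, loss 3 per period, so ρ ≥ 2/5.
The tighter constraint is Axion's, so cooperation needs ρ ≥ 2/5.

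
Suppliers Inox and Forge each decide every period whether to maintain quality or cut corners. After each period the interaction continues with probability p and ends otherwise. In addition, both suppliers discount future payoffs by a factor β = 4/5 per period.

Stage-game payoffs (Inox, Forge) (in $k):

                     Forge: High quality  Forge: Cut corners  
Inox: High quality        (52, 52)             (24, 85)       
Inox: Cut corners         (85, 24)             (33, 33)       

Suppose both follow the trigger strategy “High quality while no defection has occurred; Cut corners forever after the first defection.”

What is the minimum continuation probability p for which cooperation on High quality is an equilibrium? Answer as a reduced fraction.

Expected continuation weight on next period's payoff is β·p = 4/5·p, which plays the role of the discount factor.
Cooperation requires 4/5·p ≥ (85−52)/(85−33) = 33/52, hence p ≥ 165/208.

165/208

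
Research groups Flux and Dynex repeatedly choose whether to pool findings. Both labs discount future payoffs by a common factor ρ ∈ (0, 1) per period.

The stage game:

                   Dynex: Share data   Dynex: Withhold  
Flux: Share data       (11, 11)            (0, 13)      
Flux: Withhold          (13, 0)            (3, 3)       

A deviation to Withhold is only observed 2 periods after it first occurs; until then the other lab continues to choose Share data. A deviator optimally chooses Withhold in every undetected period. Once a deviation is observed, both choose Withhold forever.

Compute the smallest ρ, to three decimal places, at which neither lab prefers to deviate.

0.447

A deviator earns 13 for 2 periods, then 3 forever; cooperating earns 11 forever. Multiplying the IC by (1−ρ):
11 ≥ 13(1−ρ^2) + 3ρ^2, so 10·ρ^2 ≥ 2 and ρ^2 ≥ 1/5.
ρ ≥ (1/5)^(1/2) ≈ 0.447.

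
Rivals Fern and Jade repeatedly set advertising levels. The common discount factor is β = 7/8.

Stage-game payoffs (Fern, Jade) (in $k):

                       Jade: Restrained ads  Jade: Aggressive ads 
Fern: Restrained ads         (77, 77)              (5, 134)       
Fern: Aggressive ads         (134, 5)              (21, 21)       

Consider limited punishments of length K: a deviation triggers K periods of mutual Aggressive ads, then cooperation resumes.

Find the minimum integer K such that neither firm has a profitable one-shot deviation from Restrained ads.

2

Need Σ_{k=1}^{K} β^k ≥ (134−77)/(77−21) = 1.0179 at β = 7/8.
At K = 1 the sum is 0.8750 < 1.0179; at K = 2 it is 1.6406 ≥ 1.0179.
So the minimum punishment length is K = 2.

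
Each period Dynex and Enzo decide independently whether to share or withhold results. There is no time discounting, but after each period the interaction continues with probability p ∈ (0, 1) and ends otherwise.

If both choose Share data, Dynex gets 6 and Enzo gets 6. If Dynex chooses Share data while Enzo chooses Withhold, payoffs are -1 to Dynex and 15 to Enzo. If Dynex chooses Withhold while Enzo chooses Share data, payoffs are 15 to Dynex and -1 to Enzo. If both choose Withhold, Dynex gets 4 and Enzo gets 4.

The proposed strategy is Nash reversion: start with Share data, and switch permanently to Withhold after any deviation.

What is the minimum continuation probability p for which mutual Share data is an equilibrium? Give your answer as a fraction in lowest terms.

9/11

Expected cooperation value is 6 + p·6 + p²·6 + … = 6/(1−p); deviation gives 15 + p·4/(1−p).
6 ≥ 15(1−p) + 4p ⇒ 11p ≥ 9 ⇒ p ≥ 9/11.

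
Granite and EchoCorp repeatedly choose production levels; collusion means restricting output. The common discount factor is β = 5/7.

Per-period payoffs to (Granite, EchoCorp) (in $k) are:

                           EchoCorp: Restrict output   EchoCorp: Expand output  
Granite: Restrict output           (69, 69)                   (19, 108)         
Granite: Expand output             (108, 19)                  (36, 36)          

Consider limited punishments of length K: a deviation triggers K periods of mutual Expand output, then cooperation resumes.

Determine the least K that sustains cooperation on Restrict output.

2

IC: β(1−β^K)/(1−β) ≥ (108−69)/(69−36) = 13/11.
With β = 5/7: need 1 − β^K ≥ 13/11·(1−5/7)/(5/7), i.e. β^K ≤ 0.5273.
Since (5/7)^1 = 0.7143 and (5/7)^2 = 0.5102, the smallest such K is 2.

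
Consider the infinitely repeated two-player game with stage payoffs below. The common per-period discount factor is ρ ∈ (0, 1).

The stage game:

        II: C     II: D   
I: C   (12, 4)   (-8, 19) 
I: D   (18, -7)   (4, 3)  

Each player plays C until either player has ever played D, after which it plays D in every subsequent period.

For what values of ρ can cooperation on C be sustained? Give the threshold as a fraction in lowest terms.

15/16

I's threshold: (18−12)/(18−4) = 3/7.
II's threshold: (19−4)/(19−3) = 15/16.
3/7 < 15/16, so II binds and ρ* = 15/16.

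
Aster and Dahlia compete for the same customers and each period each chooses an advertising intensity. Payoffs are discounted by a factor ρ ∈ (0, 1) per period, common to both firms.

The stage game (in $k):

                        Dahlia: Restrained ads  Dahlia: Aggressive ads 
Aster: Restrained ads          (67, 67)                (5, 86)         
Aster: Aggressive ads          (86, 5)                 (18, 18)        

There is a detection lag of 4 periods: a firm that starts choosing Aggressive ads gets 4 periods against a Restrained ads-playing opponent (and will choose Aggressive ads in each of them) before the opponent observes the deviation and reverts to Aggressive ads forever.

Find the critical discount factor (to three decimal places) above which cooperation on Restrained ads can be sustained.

Deviating for the 4 undetected periods gains 86−67 = 19 per period over cooperation, then loses 67−18 = 49 per period forever once punishment starts.
Gain: 19(1 + ρ + … + ρ^3); loss: 49·ρ^4/(1−ρ).
No profitable deviation ⇔ 19(1−ρ^4) ≤ 49·ρ^4, i.e. ρ^4 ≥ 19/(19+49) = 19/68.
Hence ρ ≥ (19/68)^(1/4) ≈ 0.727.

0.727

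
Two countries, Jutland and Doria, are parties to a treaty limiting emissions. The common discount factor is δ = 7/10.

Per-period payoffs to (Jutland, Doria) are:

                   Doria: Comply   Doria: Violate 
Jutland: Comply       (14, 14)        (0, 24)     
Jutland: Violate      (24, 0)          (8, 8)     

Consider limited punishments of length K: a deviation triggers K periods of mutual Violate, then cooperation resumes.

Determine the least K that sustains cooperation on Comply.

No profitable deviation requires (14−8)(δ+…+δ^K) ≥ 24−14, i.e. δ+…+δ^K ≥ 5/3 ≈ 1.6667.
With δ = 7/10, the partial sums are K=1: 0.7000, K=2: 1.1900, K=3: 1.5330, K=4: 1.7731.
K = 4 is the first length at which the sum reaches 1.6667.

4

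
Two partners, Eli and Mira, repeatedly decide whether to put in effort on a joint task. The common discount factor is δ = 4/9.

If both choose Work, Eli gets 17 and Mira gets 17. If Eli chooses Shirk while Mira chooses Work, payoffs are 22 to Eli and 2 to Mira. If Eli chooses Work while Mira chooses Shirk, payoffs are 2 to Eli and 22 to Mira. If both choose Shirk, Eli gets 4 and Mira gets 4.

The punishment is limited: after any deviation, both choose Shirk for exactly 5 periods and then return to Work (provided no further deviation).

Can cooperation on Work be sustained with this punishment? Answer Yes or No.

A one-shot deviation gives 22 now, then 4 for 5 periods, then back to 17.
Gain from deviating: (22−17) today; loss: (17−4) in each of the next 5 periods.
No-deviation condition: (17−4)(δ+…+δ^5) ≥ 22−17, i.e. δ+…+δ^5 ≥ 5/13.
At δ = 4/9: δ+…+δ^5 = 0.7861 ≥ 0.3846.
So cooperation is sustainable.

Yes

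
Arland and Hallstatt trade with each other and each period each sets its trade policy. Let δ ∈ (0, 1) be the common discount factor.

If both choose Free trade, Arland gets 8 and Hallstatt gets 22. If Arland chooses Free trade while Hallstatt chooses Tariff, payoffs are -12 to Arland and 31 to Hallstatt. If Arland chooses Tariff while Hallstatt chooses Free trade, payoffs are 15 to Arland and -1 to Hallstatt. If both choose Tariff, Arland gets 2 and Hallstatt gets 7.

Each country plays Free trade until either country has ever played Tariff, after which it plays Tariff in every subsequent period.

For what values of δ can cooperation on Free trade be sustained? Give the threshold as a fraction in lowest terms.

Arland: cooperation gives 8 each period; deviation gives 15 once then 2 forever.
  8/(1−δ) ≥ 15 + 2δ/(1−δ) ⇒ δ ≥ 7/13.
Hallstatt: cooperation gives 22 each period; deviation gives 31 once then 7 forever.
  δ ≥ 9/24 = 3/8.
Both must hold, so the binding constraint is Arland's: δ ≥ 7/13.

7/13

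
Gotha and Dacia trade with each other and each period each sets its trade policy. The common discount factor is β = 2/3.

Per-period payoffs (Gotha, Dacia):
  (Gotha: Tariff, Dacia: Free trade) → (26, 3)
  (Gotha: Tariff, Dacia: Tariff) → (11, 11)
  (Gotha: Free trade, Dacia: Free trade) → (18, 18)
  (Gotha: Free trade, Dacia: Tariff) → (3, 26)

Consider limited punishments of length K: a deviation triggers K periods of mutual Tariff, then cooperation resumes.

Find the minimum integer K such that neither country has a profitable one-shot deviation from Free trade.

No profitable deviation requires (18−11)(β+…+β^K) ≥ 26−18, i.e. β+…+β^K ≥ 8/7 ≈ 1.1429.
With β = 2/3, the partial sums are K=1: 0.6667, K=2: 1.1111, K=3: 1.4074.
K = 3 is the first length at which the sum reaches 1.1429.

3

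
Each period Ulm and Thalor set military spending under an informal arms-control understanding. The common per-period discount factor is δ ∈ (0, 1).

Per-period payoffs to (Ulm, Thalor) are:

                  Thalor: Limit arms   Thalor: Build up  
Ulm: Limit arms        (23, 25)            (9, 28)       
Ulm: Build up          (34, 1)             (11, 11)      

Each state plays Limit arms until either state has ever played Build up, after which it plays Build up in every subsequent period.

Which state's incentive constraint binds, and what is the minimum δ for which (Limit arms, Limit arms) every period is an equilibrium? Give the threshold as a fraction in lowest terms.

Ulm: cooperation gives 23 each period; deviation gives 34 once then 11 forever.
  23/(1−δ) ≥ 34 + 11δ/(1−δ) ⇒ δ ≥ 11/23.
Thalor: cooperation gives 25 each period; deviation gives 28 once then 11 forever.
  δ ≥ 3/17.
Both must hold, so the binding constraint is Ulm's: δ ≥ 11/23.

Ulm; δ ≥ 11/23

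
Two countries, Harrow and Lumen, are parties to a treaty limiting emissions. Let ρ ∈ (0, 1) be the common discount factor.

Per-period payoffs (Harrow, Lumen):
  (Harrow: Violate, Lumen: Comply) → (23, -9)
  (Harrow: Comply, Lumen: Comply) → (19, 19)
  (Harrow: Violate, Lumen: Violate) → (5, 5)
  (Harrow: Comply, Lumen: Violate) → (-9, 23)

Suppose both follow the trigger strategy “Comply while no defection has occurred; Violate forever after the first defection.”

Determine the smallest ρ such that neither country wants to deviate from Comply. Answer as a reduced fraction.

Under grim trigger the critical discount factor is (T−C)/(T−P) with T = 23, C = 19, P = 5.
ρ* = (23−19)/(23−5) = 4/18 = 2/9.

2/9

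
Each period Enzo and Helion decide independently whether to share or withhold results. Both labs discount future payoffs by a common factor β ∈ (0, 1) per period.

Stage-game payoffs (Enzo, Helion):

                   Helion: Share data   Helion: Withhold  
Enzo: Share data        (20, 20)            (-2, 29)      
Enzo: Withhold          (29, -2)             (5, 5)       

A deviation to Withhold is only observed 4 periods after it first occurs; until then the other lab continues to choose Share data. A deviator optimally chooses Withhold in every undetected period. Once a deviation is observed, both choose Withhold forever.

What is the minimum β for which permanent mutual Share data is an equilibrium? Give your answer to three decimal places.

0.783

A deviator earns 29 for 4 periods, then 5 forever; cooperating earns 20 forever. Multiplying the IC by (1−β):
20 ≥ 29(1−β^4) + 5β^4, so 24·β^4 ≥ 9 and β^4 ≥ 3/8.
β ≥ (3/8)^(1/4) ≈ 0.783.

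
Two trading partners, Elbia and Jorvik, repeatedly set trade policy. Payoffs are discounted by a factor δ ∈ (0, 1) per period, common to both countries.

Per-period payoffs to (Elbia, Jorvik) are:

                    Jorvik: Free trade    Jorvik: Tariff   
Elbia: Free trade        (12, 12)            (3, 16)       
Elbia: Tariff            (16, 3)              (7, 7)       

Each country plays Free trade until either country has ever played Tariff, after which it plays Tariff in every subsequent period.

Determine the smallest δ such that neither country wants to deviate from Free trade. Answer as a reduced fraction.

4/9

Cooperation forever yields 12 each period: 12/(1−δ).
Deviating yields 16 once, then 7 forever: 16 + 7δ/(1−δ).
No profitable deviation requires 12/(1−δ) ≥ 16 + 7δ/(1−δ).
Multiplying by (1−δ): 12 ≥ 16(1−δ) + 7δ = 16 − 9δ.
So 9δ ≥ 4, i.e. δ ≥ 4/9.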